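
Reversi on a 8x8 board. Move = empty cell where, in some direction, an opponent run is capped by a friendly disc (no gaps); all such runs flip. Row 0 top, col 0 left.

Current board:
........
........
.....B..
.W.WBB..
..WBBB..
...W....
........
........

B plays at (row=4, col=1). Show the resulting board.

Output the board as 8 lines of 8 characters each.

Answer: ........
........
.....B..
.W.WBB..
.BBBBB..
...W....
........
........

Derivation:
Place B at (4,1); scan 8 dirs for brackets.
Dir NW: first cell '.' (not opp) -> no flip
Dir N: opp run (3,1), next='.' -> no flip
Dir NE: first cell '.' (not opp) -> no flip
Dir W: first cell '.' (not opp) -> no flip
Dir E: opp run (4,2) capped by B -> flip
Dir SW: first cell '.' (not opp) -> no flip
Dir S: first cell '.' (not opp) -> no flip
Dir SE: first cell '.' (not opp) -> no flip
All flips: (4,2)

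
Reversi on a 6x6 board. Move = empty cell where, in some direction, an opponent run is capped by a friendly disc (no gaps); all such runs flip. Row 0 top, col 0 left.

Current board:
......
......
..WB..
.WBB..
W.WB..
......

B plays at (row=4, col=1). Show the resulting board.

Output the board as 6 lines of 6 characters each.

Place B at (4,1); scan 8 dirs for brackets.
Dir NW: first cell '.' (not opp) -> no flip
Dir N: opp run (3,1), next='.' -> no flip
Dir NE: first cell 'B' (not opp) -> no flip
Dir W: opp run (4,0), next=edge -> no flip
Dir E: opp run (4,2) capped by B -> flip
Dir SW: first cell '.' (not opp) -> no flip
Dir S: first cell '.' (not opp) -> no flip
Dir SE: first cell '.' (not opp) -> no flip
All flips: (4,2)

Answer: ......
......
..WB..
.WBB..
WBBB..
......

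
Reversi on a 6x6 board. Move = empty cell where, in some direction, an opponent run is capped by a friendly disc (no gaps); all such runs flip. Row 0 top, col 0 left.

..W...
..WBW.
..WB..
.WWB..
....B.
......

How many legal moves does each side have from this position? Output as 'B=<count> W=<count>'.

-- B to move --
(0,1): flips 1 -> legal
(0,3): no bracket -> illegal
(0,4): no bracket -> illegal
(0,5): flips 1 -> legal
(1,1): flips 2 -> legal
(1,5): flips 1 -> legal
(2,0): no bracket -> illegal
(2,1): flips 1 -> legal
(2,4): no bracket -> illegal
(2,5): no bracket -> illegal
(3,0): flips 2 -> legal
(4,0): flips 2 -> legal
(4,1): flips 1 -> legal
(4,2): no bracket -> illegal
(4,3): no bracket -> illegal
B mobility = 8
-- W to move --
(0,3): no bracket -> illegal
(0,4): flips 1 -> legal
(2,4): flips 2 -> legal
(3,4): flips 2 -> legal
(3,5): no bracket -> illegal
(4,2): no bracket -> illegal
(4,3): no bracket -> illegal
(4,5): no bracket -> illegal
(5,3): no bracket -> illegal
(5,4): no bracket -> illegal
(5,5): flips 2 -> legal
W mobility = 4

Answer: B=8 W=4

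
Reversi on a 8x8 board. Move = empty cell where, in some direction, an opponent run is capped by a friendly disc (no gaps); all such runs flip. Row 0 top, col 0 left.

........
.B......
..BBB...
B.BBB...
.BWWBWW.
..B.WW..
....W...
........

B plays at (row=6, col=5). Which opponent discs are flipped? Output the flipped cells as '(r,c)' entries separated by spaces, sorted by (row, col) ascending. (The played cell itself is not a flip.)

Answer: (4,3) (5,4)

Derivation:
Dir NW: opp run (5,4) (4,3) capped by B -> flip
Dir N: opp run (5,5) (4,5), next='.' -> no flip
Dir NE: first cell '.' (not opp) -> no flip
Dir W: opp run (6,4), next='.' -> no flip
Dir E: first cell '.' (not opp) -> no flip
Dir SW: first cell '.' (not opp) -> no flip
Dir S: first cell '.' (not opp) -> no flip
Dir SE: first cell '.' (not opp) -> no flip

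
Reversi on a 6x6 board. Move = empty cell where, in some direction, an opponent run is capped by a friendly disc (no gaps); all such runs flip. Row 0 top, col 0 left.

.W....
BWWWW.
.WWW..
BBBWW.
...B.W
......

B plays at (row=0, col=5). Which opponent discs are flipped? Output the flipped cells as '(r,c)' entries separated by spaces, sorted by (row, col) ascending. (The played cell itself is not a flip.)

Dir NW: edge -> no flip
Dir N: edge -> no flip
Dir NE: edge -> no flip
Dir W: first cell '.' (not opp) -> no flip
Dir E: edge -> no flip
Dir SW: opp run (1,4) (2,3) capped by B -> flip
Dir S: first cell '.' (not opp) -> no flip
Dir SE: edge -> no flip

Answer: (1,4) (2,3)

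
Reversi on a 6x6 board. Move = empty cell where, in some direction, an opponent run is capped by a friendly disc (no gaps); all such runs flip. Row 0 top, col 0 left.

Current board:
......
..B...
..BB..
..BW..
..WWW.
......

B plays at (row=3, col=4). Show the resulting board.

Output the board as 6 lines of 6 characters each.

Place B at (3,4); scan 8 dirs for brackets.
Dir NW: first cell 'B' (not opp) -> no flip
Dir N: first cell '.' (not opp) -> no flip
Dir NE: first cell '.' (not opp) -> no flip
Dir W: opp run (3,3) capped by B -> flip
Dir E: first cell '.' (not opp) -> no flip
Dir SW: opp run (4,3), next='.' -> no flip
Dir S: opp run (4,4), next='.' -> no flip
Dir SE: first cell '.' (not opp) -> no flip
All flips: (3,3)

Answer: ......
..B...
..BB..
..BBB.
..WWW.
......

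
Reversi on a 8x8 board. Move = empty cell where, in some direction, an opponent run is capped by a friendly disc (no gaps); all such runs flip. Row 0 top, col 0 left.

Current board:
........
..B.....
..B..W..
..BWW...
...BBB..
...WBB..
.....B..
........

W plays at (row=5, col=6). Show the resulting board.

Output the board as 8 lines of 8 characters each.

Answer: ........
..B.....
..B..W..
..BWW...
...BBW..
...WWWW.
.....B..
........

Derivation:
Place W at (5,6); scan 8 dirs for brackets.
Dir NW: opp run (4,5) capped by W -> flip
Dir N: first cell '.' (not opp) -> no flip
Dir NE: first cell '.' (not opp) -> no flip
Dir W: opp run (5,5) (5,4) capped by W -> flip
Dir E: first cell '.' (not opp) -> no flip
Dir SW: opp run (6,5), next='.' -> no flip
Dir S: first cell '.' (not opp) -> no flip
Dir SE: first cell '.' (not opp) -> no flip
All flips: (4,5) (5,4) (5,5)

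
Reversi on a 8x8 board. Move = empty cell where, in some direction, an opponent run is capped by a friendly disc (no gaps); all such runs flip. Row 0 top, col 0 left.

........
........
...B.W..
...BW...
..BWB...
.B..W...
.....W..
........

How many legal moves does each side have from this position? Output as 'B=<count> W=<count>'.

Answer: B=5 W=5

Derivation:
-- B to move --
(1,4): no bracket -> illegal
(1,5): no bracket -> illegal
(1,6): no bracket -> illegal
(2,4): flips 1 -> legal
(2,6): no bracket -> illegal
(3,2): no bracket -> illegal
(3,5): flips 1 -> legal
(3,6): no bracket -> illegal
(4,5): flips 1 -> legal
(5,2): no bracket -> illegal
(5,3): flips 1 -> legal
(5,5): no bracket -> illegal
(5,6): no bracket -> illegal
(6,3): no bracket -> illegal
(6,4): flips 1 -> legal
(6,6): no bracket -> illegal
(7,4): no bracket -> illegal
(7,5): no bracket -> illegal
(7,6): no bracket -> illegal
B mobility = 5
-- W to move --
(1,2): flips 1 -> legal
(1,3): flips 2 -> legal
(1,4): no bracket -> illegal
(2,2): no bracket -> illegal
(2,4): no bracket -> illegal
(3,1): no bracket -> illegal
(3,2): flips 1 -> legal
(3,5): no bracket -> illegal
(4,0): no bracket -> illegal
(4,1): flips 1 -> legal
(4,5): flips 1 -> legal
(5,0): no bracket -> illegal
(5,2): no bracket -> illegal
(5,3): no bracket -> illegal
(5,5): no bracket -> illegal
(6,0): no bracket -> illegal
(6,1): no bracket -> illegal
(6,2): no bracket -> illegal
W mobility = 5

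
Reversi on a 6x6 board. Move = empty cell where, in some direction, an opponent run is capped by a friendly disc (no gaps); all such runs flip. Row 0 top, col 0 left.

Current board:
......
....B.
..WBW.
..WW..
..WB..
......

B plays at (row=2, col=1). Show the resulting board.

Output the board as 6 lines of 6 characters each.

Place B at (2,1); scan 8 dirs for brackets.
Dir NW: first cell '.' (not opp) -> no flip
Dir N: first cell '.' (not opp) -> no flip
Dir NE: first cell '.' (not opp) -> no flip
Dir W: first cell '.' (not opp) -> no flip
Dir E: opp run (2,2) capped by B -> flip
Dir SW: first cell '.' (not opp) -> no flip
Dir S: first cell '.' (not opp) -> no flip
Dir SE: opp run (3,2) capped by B -> flip
All flips: (2,2) (3,2)

Answer: ......
....B.
.BBBW.
..BW..
..WB..
......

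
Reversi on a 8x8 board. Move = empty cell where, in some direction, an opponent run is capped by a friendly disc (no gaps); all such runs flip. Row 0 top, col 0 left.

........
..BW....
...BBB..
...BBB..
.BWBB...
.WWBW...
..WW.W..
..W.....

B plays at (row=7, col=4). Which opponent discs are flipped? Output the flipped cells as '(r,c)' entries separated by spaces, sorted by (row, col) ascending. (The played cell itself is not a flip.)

Answer: (5,2) (6,3)

Derivation:
Dir NW: opp run (6,3) (5,2) capped by B -> flip
Dir N: first cell '.' (not opp) -> no flip
Dir NE: opp run (6,5), next='.' -> no flip
Dir W: first cell '.' (not opp) -> no flip
Dir E: first cell '.' (not opp) -> no flip
Dir SW: edge -> no flip
Dir S: edge -> no flip
Dir SE: edge -> no flip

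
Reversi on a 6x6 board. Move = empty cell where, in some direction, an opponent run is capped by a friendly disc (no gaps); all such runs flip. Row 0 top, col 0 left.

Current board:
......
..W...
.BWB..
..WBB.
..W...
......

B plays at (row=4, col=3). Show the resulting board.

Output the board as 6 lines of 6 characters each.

Place B at (4,3); scan 8 dirs for brackets.
Dir NW: opp run (3,2) capped by B -> flip
Dir N: first cell 'B' (not opp) -> no flip
Dir NE: first cell 'B' (not opp) -> no flip
Dir W: opp run (4,2), next='.' -> no flip
Dir E: first cell '.' (not opp) -> no flip
Dir SW: first cell '.' (not opp) -> no flip
Dir S: first cell '.' (not opp) -> no flip
Dir SE: first cell '.' (not opp) -> no flip
All flips: (3,2)

Answer: ......
..W...
.BWB..
..BBB.
..WB..
......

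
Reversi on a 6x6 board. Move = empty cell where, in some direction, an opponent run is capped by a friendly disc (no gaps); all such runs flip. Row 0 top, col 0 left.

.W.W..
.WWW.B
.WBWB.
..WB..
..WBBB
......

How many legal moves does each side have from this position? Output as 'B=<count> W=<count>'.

-- B to move --
(0,0): flips 1 -> legal
(0,2): flips 2 -> legal
(0,4): flips 1 -> legal
(1,0): flips 2 -> legal
(1,4): no bracket -> illegal
(2,0): flips 1 -> legal
(3,0): no bracket -> illegal
(3,1): flips 1 -> legal
(3,4): no bracket -> illegal
(4,1): flips 1 -> legal
(5,1): flips 1 -> legal
(5,2): flips 2 -> legal
(5,3): no bracket -> illegal
B mobility = 9
-- W to move --
(0,4): no bracket -> illegal
(0,5): no bracket -> illegal
(1,4): no bracket -> illegal
(2,5): flips 1 -> legal
(3,1): flips 1 -> legal
(3,4): flips 1 -> legal
(3,5): flips 1 -> legal
(5,2): no bracket -> illegal
(5,3): flips 2 -> legal
(5,4): flips 1 -> legal
(5,5): flips 3 -> legal
W mobility = 7

Answer: B=9 W=7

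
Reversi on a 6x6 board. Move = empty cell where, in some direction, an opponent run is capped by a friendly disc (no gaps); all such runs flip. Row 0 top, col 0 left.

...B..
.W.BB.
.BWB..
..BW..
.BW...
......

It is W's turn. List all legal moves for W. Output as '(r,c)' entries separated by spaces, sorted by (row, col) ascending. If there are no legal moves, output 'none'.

(0,2): no bracket -> illegal
(0,4): flips 1 -> legal
(0,5): no bracket -> illegal
(1,0): no bracket -> illegal
(1,2): no bracket -> illegal
(1,5): no bracket -> illegal
(2,0): flips 1 -> legal
(2,4): flips 1 -> legal
(2,5): no bracket -> illegal
(3,0): no bracket -> illegal
(3,1): flips 2 -> legal
(3,4): no bracket -> illegal
(4,0): flips 1 -> legal
(4,3): no bracket -> illegal
(5,0): no bracket -> illegal
(5,1): no bracket -> illegal
(5,2): no bracket -> illegal

Answer: (0,4) (2,0) (2,4) (3,1) (4,0)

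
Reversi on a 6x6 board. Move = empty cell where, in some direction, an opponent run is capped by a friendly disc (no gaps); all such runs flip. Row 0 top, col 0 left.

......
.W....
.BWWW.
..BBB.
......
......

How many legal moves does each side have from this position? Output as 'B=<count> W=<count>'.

-- B to move --
(0,0): flips 2 -> legal
(0,1): flips 1 -> legal
(0,2): no bracket -> illegal
(1,0): no bracket -> illegal
(1,2): flips 2 -> legal
(1,3): flips 1 -> legal
(1,4): flips 2 -> legal
(1,5): flips 1 -> legal
(2,0): no bracket -> illegal
(2,5): flips 3 -> legal
(3,1): no bracket -> illegal
(3,5): no bracket -> illegal
B mobility = 7
-- W to move --
(1,0): no bracket -> illegal
(1,2): no bracket -> illegal
(2,0): flips 1 -> legal
(2,5): no bracket -> illegal
(3,0): no bracket -> illegal
(3,1): flips 1 -> legal
(3,5): no bracket -> illegal
(4,1): flips 1 -> legal
(4,2): flips 2 -> legal
(4,3): flips 1 -> legal
(4,4): flips 2 -> legal
(4,5): flips 1 -> legal
W mobility = 7

Answer: B=7 W=7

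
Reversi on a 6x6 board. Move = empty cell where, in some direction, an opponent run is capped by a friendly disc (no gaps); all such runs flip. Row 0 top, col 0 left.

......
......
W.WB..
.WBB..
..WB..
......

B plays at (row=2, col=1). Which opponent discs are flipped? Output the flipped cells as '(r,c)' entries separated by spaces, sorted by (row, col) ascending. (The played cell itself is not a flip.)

Answer: (2,2)

Derivation:
Dir NW: first cell '.' (not opp) -> no flip
Dir N: first cell '.' (not opp) -> no flip
Dir NE: first cell '.' (not opp) -> no flip
Dir W: opp run (2,0), next=edge -> no flip
Dir E: opp run (2,2) capped by B -> flip
Dir SW: first cell '.' (not opp) -> no flip
Dir S: opp run (3,1), next='.' -> no flip
Dir SE: first cell 'B' (not opp) -> no flip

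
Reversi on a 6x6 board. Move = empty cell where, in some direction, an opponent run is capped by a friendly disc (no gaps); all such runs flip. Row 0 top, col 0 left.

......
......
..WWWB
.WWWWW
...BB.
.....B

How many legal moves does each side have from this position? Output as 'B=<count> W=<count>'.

Answer: B=5 W=4

Derivation:
-- B to move --
(1,1): flips 2 -> legal
(1,2): no bracket -> illegal
(1,3): flips 2 -> legal
(1,4): flips 2 -> legal
(1,5): no bracket -> illegal
(2,0): no bracket -> illegal
(2,1): flips 4 -> legal
(3,0): no bracket -> illegal
(4,0): no bracket -> illegal
(4,1): no bracket -> illegal
(4,2): no bracket -> illegal
(4,5): flips 1 -> legal
B mobility = 5
-- W to move --
(1,4): no bracket -> illegal
(1,5): flips 1 -> legal
(4,2): no bracket -> illegal
(4,5): no bracket -> illegal
(5,2): flips 1 -> legal
(5,3): flips 2 -> legal
(5,4): flips 2 -> legal
W mobility = 4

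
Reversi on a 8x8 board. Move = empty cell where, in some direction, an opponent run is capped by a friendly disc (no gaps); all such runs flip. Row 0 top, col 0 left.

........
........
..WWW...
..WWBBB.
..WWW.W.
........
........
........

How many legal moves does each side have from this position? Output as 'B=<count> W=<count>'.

-- B to move --
(1,1): no bracket -> illegal
(1,2): flips 1 -> legal
(1,3): flips 1 -> legal
(1,4): flips 1 -> legal
(1,5): no bracket -> illegal
(2,1): no bracket -> illegal
(2,5): no bracket -> illegal
(3,1): flips 2 -> legal
(3,7): no bracket -> illegal
(4,1): no bracket -> illegal
(4,5): no bracket -> illegal
(4,7): no bracket -> illegal
(5,1): no bracket -> illegal
(5,2): flips 1 -> legal
(5,3): flips 1 -> legal
(5,4): flips 1 -> legal
(5,5): no bracket -> illegal
(5,6): flips 1 -> legal
(5,7): flips 1 -> legal
B mobility = 9
-- W to move --
(2,5): flips 1 -> legal
(2,6): flips 2 -> legal
(2,7): no bracket -> illegal
(3,7): flips 3 -> legal
(4,5): flips 1 -> legal
(4,7): no bracket -> illegal
W mobility = 4

Answer: B=9 W=4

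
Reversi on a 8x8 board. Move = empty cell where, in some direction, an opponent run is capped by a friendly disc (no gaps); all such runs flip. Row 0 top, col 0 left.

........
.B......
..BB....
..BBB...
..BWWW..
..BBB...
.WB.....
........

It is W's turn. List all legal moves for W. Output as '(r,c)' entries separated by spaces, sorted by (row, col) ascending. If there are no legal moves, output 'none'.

Answer: (0,0) (1,2) (1,3) (2,1) (2,4) (2,5) (4,1) (6,3) (6,4) (6,5) (7,1)

Derivation:
(0,0): flips 3 -> legal
(0,1): no bracket -> illegal
(0,2): no bracket -> illegal
(1,0): no bracket -> illegal
(1,2): flips 2 -> legal
(1,3): flips 2 -> legal
(1,4): no bracket -> illegal
(2,0): no bracket -> illegal
(2,1): flips 1 -> legal
(2,4): flips 1 -> legal
(2,5): flips 1 -> legal
(3,1): no bracket -> illegal
(3,5): no bracket -> illegal
(4,1): flips 1 -> legal
(5,1): no bracket -> illegal
(5,5): no bracket -> illegal
(6,3): flips 3 -> legal
(6,4): flips 1 -> legal
(6,5): flips 1 -> legal
(7,1): flips 2 -> legal
(7,2): no bracket -> illegal
(7,3): no bracket -> illegal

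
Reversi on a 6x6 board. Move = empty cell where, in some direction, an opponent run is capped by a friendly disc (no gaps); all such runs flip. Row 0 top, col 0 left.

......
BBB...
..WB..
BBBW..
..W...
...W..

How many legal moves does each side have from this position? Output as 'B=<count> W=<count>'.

-- B to move --
(1,3): flips 1 -> legal
(2,1): flips 1 -> legal
(2,4): no bracket -> illegal
(3,4): flips 1 -> legal
(4,1): no bracket -> illegal
(4,3): flips 1 -> legal
(4,4): flips 2 -> legal
(5,1): no bracket -> illegal
(5,2): flips 1 -> legal
(5,4): no bracket -> illegal
B mobility = 6
-- W to move --
(0,0): flips 1 -> legal
(0,1): no bracket -> illegal
(0,2): flips 1 -> legal
(0,3): no bracket -> illegal
(1,3): flips 1 -> legal
(1,4): no bracket -> illegal
(2,0): flips 1 -> legal
(2,1): no bracket -> illegal
(2,4): flips 1 -> legal
(3,4): no bracket -> illegal
(4,0): flips 1 -> legal
(4,1): no bracket -> illegal
(4,3): no bracket -> illegal
W mobility = 6

Answer: B=6 W=6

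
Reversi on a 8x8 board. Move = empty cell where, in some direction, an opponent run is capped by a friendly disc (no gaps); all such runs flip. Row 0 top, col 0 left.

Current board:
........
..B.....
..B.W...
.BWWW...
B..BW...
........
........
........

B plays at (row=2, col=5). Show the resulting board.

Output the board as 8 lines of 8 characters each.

Answer: ........
..B.....
..B.WB..
.BWWB...
B..BW...
........
........
........

Derivation:
Place B at (2,5); scan 8 dirs for brackets.
Dir NW: first cell '.' (not opp) -> no flip
Dir N: first cell '.' (not opp) -> no flip
Dir NE: first cell '.' (not opp) -> no flip
Dir W: opp run (2,4), next='.' -> no flip
Dir E: first cell '.' (not opp) -> no flip
Dir SW: opp run (3,4) capped by B -> flip
Dir S: first cell '.' (not opp) -> no flip
Dir SE: first cell '.' (not opp) -> no flip
All flips: (3,4)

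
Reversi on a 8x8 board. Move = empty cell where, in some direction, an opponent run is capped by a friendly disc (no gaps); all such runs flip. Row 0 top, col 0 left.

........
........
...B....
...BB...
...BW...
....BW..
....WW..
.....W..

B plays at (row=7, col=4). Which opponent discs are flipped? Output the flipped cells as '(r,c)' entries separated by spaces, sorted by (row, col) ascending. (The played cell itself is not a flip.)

Answer: (6,4)

Derivation:
Dir NW: first cell '.' (not opp) -> no flip
Dir N: opp run (6,4) capped by B -> flip
Dir NE: opp run (6,5), next='.' -> no flip
Dir W: first cell '.' (not opp) -> no flip
Dir E: opp run (7,5), next='.' -> no flip
Dir SW: edge -> no flip
Dir S: edge -> no flip
Dir SE: edge -> no flip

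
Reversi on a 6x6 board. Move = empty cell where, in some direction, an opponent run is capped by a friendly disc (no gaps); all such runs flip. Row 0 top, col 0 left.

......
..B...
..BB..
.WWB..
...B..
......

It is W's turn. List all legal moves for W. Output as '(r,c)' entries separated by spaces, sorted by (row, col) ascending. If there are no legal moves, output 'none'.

(0,1): no bracket -> illegal
(0,2): flips 2 -> legal
(0,3): no bracket -> illegal
(1,1): no bracket -> illegal
(1,3): flips 1 -> legal
(1,4): flips 1 -> legal
(2,1): no bracket -> illegal
(2,4): no bracket -> illegal
(3,4): flips 1 -> legal
(4,2): no bracket -> illegal
(4,4): no bracket -> illegal
(5,2): no bracket -> illegal
(5,3): no bracket -> illegal
(5,4): flips 1 -> legal

Answer: (0,2) (1,3) (1,4) (3,4) (5,4)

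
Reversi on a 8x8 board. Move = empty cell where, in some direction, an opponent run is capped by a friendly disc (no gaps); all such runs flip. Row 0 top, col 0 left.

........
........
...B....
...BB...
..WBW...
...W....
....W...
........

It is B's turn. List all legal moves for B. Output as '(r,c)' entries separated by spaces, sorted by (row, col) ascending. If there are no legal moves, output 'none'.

Answer: (4,1) (4,5) (5,1) (5,4) (5,5) (6,3)

Derivation:
(3,1): no bracket -> illegal
(3,2): no bracket -> illegal
(3,5): no bracket -> illegal
(4,1): flips 1 -> legal
(4,5): flips 1 -> legal
(5,1): flips 1 -> legal
(5,2): no bracket -> illegal
(5,4): flips 1 -> legal
(5,5): flips 1 -> legal
(6,2): no bracket -> illegal
(6,3): flips 1 -> legal
(6,5): no bracket -> illegal
(7,3): no bracket -> illegal
(7,4): no bracket -> illegal
(7,5): no bracket -> illegal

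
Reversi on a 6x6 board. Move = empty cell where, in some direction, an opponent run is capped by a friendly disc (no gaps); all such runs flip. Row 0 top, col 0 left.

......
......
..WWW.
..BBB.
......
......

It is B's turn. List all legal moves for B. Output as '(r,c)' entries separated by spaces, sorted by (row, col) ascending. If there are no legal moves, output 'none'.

Answer: (1,1) (1,2) (1,3) (1,4) (1,5)

Derivation:
(1,1): flips 1 -> legal
(1,2): flips 2 -> legal
(1,3): flips 1 -> legal
(1,4): flips 2 -> legal
(1,5): flips 1 -> legal
(2,1): no bracket -> illegal
(2,5): no bracket -> illegal
(3,1): no bracket -> illegal
(3,5): no bracket -> illegal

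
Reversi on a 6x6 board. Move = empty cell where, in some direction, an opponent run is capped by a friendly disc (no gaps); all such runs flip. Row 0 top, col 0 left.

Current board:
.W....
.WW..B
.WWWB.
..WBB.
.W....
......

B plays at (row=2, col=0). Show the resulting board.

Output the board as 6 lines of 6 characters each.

Place B at (2,0); scan 8 dirs for brackets.
Dir NW: edge -> no flip
Dir N: first cell '.' (not opp) -> no flip
Dir NE: opp run (1,1), next='.' -> no flip
Dir W: edge -> no flip
Dir E: opp run (2,1) (2,2) (2,3) capped by B -> flip
Dir SW: edge -> no flip
Dir S: first cell '.' (not opp) -> no flip
Dir SE: first cell '.' (not opp) -> no flip
All flips: (2,1) (2,2) (2,3)

Answer: .W....
.WW..B
BBBBB.
..WBB.
.W....
......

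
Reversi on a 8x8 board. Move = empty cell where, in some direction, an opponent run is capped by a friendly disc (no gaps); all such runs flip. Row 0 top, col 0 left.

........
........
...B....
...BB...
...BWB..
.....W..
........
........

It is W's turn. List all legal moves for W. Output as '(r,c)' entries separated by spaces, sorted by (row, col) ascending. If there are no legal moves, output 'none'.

(1,2): no bracket -> illegal
(1,3): no bracket -> illegal
(1,4): no bracket -> illegal
(2,2): flips 1 -> legal
(2,4): flips 1 -> legal
(2,5): no bracket -> illegal
(3,2): no bracket -> illegal
(3,5): flips 1 -> legal
(3,6): no bracket -> illegal
(4,2): flips 1 -> legal
(4,6): flips 1 -> legal
(5,2): no bracket -> illegal
(5,3): no bracket -> illegal
(5,4): no bracket -> illegal
(5,6): no bracket -> illegal

Answer: (2,2) (2,4) (3,5) (4,2) (4,6)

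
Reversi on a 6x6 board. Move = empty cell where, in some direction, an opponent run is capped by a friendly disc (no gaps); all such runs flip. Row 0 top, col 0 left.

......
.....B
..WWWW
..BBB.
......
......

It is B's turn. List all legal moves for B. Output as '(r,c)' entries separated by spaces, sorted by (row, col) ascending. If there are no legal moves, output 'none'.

(1,1): flips 1 -> legal
(1,2): flips 2 -> legal
(1,3): flips 1 -> legal
(1,4): flips 2 -> legal
(2,1): no bracket -> illegal
(3,1): no bracket -> illegal
(3,5): flips 1 -> legal

Answer: (1,1) (1,2) (1,3) (1,4) (3,5)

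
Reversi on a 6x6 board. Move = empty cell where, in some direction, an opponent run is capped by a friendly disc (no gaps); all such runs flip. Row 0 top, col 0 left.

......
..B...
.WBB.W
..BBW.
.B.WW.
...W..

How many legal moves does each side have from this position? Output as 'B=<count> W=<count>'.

-- B to move --
(1,0): flips 1 -> legal
(1,1): no bracket -> illegal
(1,4): no bracket -> illegal
(1,5): no bracket -> illegal
(2,0): flips 1 -> legal
(2,4): no bracket -> illegal
(3,0): flips 1 -> legal
(3,1): no bracket -> illegal
(3,5): flips 1 -> legal
(4,2): no bracket -> illegal
(4,5): flips 1 -> legal
(5,2): no bracket -> illegal
(5,4): flips 1 -> legal
(5,5): flips 1 -> legal
B mobility = 7
-- W to move --
(0,1): flips 2 -> legal
(0,2): no bracket -> illegal
(0,3): flips 1 -> legal
(1,1): flips 2 -> legal
(1,3): flips 2 -> legal
(1,4): no bracket -> illegal
(2,4): flips 2 -> legal
(3,0): no bracket -> illegal
(3,1): flips 2 -> legal
(4,0): no bracket -> illegal
(4,2): no bracket -> illegal
(5,0): no bracket -> illegal
(5,1): no bracket -> illegal
(5,2): no bracket -> illegal
W mobility = 6

Answer: B=7 W=6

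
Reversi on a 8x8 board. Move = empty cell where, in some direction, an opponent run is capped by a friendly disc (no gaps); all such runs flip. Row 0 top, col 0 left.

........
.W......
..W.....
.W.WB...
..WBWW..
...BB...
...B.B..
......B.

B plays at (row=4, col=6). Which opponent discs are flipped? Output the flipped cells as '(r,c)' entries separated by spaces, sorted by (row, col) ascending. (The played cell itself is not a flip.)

Dir NW: first cell '.' (not opp) -> no flip
Dir N: first cell '.' (not opp) -> no flip
Dir NE: first cell '.' (not opp) -> no flip
Dir W: opp run (4,5) (4,4) capped by B -> flip
Dir E: first cell '.' (not opp) -> no flip
Dir SW: first cell '.' (not opp) -> no flip
Dir S: first cell '.' (not opp) -> no flip
Dir SE: first cell '.' (not opp) -> no flip

Answer: (4,4) (4,5)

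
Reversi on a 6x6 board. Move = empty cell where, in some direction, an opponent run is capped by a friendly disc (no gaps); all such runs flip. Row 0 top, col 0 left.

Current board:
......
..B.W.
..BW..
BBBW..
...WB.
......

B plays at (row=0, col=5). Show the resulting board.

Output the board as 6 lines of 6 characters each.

Answer: .....B
..B.B.
..BB..
BBBW..
...WB.
......

Derivation:
Place B at (0,5); scan 8 dirs for brackets.
Dir NW: edge -> no flip
Dir N: edge -> no flip
Dir NE: edge -> no flip
Dir W: first cell '.' (not opp) -> no flip
Dir E: edge -> no flip
Dir SW: opp run (1,4) (2,3) capped by B -> flip
Dir S: first cell '.' (not opp) -> no flip
Dir SE: edge -> no flip
All flips: (1,4) (2,3)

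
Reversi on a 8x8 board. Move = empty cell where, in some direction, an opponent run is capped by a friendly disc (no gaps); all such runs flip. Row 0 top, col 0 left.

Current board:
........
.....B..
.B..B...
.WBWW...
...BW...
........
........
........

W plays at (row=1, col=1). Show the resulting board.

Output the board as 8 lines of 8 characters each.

Place W at (1,1); scan 8 dirs for brackets.
Dir NW: first cell '.' (not opp) -> no flip
Dir N: first cell '.' (not opp) -> no flip
Dir NE: first cell '.' (not opp) -> no flip
Dir W: first cell '.' (not opp) -> no flip
Dir E: first cell '.' (not opp) -> no flip
Dir SW: first cell '.' (not opp) -> no flip
Dir S: opp run (2,1) capped by W -> flip
Dir SE: first cell '.' (not opp) -> no flip
All flips: (2,1)

Answer: ........
.W...B..
.W..B...
.WBWW...
...BW...
........
........
........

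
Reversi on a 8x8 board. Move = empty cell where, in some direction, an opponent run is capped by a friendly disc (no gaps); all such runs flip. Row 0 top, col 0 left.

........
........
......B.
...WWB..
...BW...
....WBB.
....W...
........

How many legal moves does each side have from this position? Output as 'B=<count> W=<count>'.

-- B to move --
(2,2): flips 2 -> legal
(2,3): flips 1 -> legal
(2,4): no bracket -> illegal
(2,5): flips 1 -> legal
(3,2): flips 2 -> legal
(4,2): no bracket -> illegal
(4,5): flips 1 -> legal
(5,3): flips 2 -> legal
(6,3): no bracket -> illegal
(6,5): flips 1 -> legal
(7,3): flips 1 -> legal
(7,4): no bracket -> illegal
(7,5): no bracket -> illegal
B mobility = 8
-- W to move --
(1,5): no bracket -> illegal
(1,6): no bracket -> illegal
(1,7): flips 2 -> legal
(2,4): no bracket -> illegal
(2,5): no bracket -> illegal
(2,7): no bracket -> illegal
(3,2): flips 1 -> legal
(3,6): flips 1 -> legal
(3,7): no bracket -> illegal
(4,2): flips 1 -> legal
(4,5): no bracket -> illegal
(4,6): flips 1 -> legal
(4,7): no bracket -> illegal
(5,2): flips 1 -> legal
(5,3): flips 1 -> legal
(5,7): flips 2 -> legal
(6,5): no bracket -> illegal
(6,6): flips 1 -> legal
(6,7): no bracket -> illegal
W mobility = 9

Answer: B=8 W=9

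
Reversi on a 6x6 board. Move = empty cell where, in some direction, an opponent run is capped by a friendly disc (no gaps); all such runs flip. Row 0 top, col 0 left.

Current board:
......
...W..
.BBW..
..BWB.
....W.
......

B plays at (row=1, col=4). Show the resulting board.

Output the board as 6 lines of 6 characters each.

Answer: ......
...WB.
.BBB..
..BWB.
....W.
......

Derivation:
Place B at (1,4); scan 8 dirs for brackets.
Dir NW: first cell '.' (not opp) -> no flip
Dir N: first cell '.' (not opp) -> no flip
Dir NE: first cell '.' (not opp) -> no flip
Dir W: opp run (1,3), next='.' -> no flip
Dir E: first cell '.' (not opp) -> no flip
Dir SW: opp run (2,3) capped by B -> flip
Dir S: first cell '.' (not opp) -> no flip
Dir SE: first cell '.' (not opp) -> no flip
All flips: (2,3)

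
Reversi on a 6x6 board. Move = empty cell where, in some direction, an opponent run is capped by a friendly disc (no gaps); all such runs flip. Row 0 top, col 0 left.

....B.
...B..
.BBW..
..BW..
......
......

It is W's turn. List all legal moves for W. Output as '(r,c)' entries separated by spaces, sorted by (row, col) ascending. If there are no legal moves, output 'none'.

Answer: (0,3) (1,1) (2,0) (3,1) (4,1)

Derivation:
(0,2): no bracket -> illegal
(0,3): flips 1 -> legal
(0,5): no bracket -> illegal
(1,0): no bracket -> illegal
(1,1): flips 1 -> legal
(1,2): no bracket -> illegal
(1,4): no bracket -> illegal
(1,5): no bracket -> illegal
(2,0): flips 2 -> legal
(2,4): no bracket -> illegal
(3,0): no bracket -> illegal
(3,1): flips 1 -> legal
(4,1): flips 1 -> legal
(4,2): no bracket -> illegal
(4,3): no bracket -> illegal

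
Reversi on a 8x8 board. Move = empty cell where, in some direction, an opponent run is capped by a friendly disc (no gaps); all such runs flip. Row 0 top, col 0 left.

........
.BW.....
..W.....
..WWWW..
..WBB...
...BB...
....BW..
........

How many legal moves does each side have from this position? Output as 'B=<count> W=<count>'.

Answer: B=10 W=9

Derivation:
-- B to move --
(0,1): no bracket -> illegal
(0,2): no bracket -> illegal
(0,3): no bracket -> illegal
(1,3): flips 1 -> legal
(2,1): flips 1 -> legal
(2,3): flips 1 -> legal
(2,4): flips 1 -> legal
(2,5): flips 1 -> legal
(2,6): flips 1 -> legal
(3,1): flips 1 -> legal
(3,6): no bracket -> illegal
(4,1): flips 1 -> legal
(4,5): no bracket -> illegal
(4,6): no bracket -> illegal
(5,1): no bracket -> illegal
(5,2): no bracket -> illegal
(5,5): no bracket -> illegal
(5,6): no bracket -> illegal
(6,6): flips 1 -> legal
(7,4): no bracket -> illegal
(7,5): no bracket -> illegal
(7,6): flips 1 -> legal
B mobility = 10
-- W to move --
(0,0): flips 1 -> legal
(0,1): no bracket -> illegal
(0,2): no bracket -> illegal
(1,0): flips 1 -> legal
(2,0): no bracket -> illegal
(2,1): no bracket -> illegal
(4,5): flips 2 -> legal
(5,2): flips 1 -> legal
(5,5): flips 1 -> legal
(6,2): flips 2 -> legal
(6,3): flips 3 -> legal
(7,3): no bracket -> illegal
(7,4): flips 3 -> legal
(7,5): flips 2 -> legal
W mobility = 9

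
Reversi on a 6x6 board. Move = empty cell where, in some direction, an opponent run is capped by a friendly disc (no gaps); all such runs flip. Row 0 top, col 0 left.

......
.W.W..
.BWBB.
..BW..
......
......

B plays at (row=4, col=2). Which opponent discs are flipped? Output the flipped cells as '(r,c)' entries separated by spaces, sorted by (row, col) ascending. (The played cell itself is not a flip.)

Dir NW: first cell '.' (not opp) -> no flip
Dir N: first cell 'B' (not opp) -> no flip
Dir NE: opp run (3,3) capped by B -> flip
Dir W: first cell '.' (not opp) -> no flip
Dir E: first cell '.' (not opp) -> no flip
Dir SW: first cell '.' (not opp) -> no flip
Dir S: first cell '.' (not opp) -> no flip
Dir SE: first cell '.' (not opp) -> no flip

Answer: (3,3)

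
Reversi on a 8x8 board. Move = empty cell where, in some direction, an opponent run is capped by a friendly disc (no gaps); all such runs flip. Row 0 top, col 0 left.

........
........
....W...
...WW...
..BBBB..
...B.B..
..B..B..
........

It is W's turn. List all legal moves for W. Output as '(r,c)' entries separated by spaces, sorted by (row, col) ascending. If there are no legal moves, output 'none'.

Answer: (5,1) (5,2) (5,4) (5,6) (6,3) (6,6)

Derivation:
(3,1): no bracket -> illegal
(3,2): no bracket -> illegal
(3,5): no bracket -> illegal
(3,6): no bracket -> illegal
(4,1): no bracket -> illegal
(4,6): no bracket -> illegal
(5,1): flips 1 -> legal
(5,2): flips 1 -> legal
(5,4): flips 1 -> legal
(5,6): flips 1 -> legal
(6,1): no bracket -> illegal
(6,3): flips 2 -> legal
(6,4): no bracket -> illegal
(6,6): flips 2 -> legal
(7,1): no bracket -> illegal
(7,2): no bracket -> illegal
(7,3): no bracket -> illegal
(7,4): no bracket -> illegal
(7,5): no bracket -> illegal
(7,6): no bracket -> illegal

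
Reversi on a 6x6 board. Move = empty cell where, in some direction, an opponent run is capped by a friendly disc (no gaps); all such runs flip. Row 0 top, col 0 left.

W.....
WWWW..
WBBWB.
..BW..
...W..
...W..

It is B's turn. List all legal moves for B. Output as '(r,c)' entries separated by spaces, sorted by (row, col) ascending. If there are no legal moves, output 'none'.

(0,1): flips 1 -> legal
(0,2): flips 2 -> legal
(0,3): flips 1 -> legal
(0,4): flips 1 -> legal
(1,4): flips 1 -> legal
(3,0): no bracket -> illegal
(3,1): no bracket -> illegal
(3,4): flips 1 -> legal
(4,2): flips 1 -> legal
(4,4): flips 1 -> legal
(5,2): no bracket -> illegal
(5,4): flips 1 -> legal

Answer: (0,1) (0,2) (0,3) (0,4) (1,4) (3,4) (4,2) (4,4) (5,4)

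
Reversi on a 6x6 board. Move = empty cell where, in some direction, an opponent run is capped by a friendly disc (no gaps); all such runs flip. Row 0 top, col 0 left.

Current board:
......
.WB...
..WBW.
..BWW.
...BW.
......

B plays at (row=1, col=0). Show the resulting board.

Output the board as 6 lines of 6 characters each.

Answer: ......
BBB...
..WBW.
..BWW.
...BW.
......

Derivation:
Place B at (1,0); scan 8 dirs for brackets.
Dir NW: edge -> no flip
Dir N: first cell '.' (not opp) -> no flip
Dir NE: first cell '.' (not opp) -> no flip
Dir W: edge -> no flip
Dir E: opp run (1,1) capped by B -> flip
Dir SW: edge -> no flip
Dir S: first cell '.' (not opp) -> no flip
Dir SE: first cell '.' (not opp) -> no flip
All flips: (1,1)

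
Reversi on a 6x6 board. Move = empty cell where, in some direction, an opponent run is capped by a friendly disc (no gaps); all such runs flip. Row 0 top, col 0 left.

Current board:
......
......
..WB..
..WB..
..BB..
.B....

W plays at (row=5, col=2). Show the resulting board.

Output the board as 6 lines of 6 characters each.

Answer: ......
......
..WB..
..WB..
..WB..
.BW...

Derivation:
Place W at (5,2); scan 8 dirs for brackets.
Dir NW: first cell '.' (not opp) -> no flip
Dir N: opp run (4,2) capped by W -> flip
Dir NE: opp run (4,3), next='.' -> no flip
Dir W: opp run (5,1), next='.' -> no flip
Dir E: first cell '.' (not opp) -> no flip
Dir SW: edge -> no flip
Dir S: edge -> no flip
Dir SE: edge -> no flip
All flips: (4,2)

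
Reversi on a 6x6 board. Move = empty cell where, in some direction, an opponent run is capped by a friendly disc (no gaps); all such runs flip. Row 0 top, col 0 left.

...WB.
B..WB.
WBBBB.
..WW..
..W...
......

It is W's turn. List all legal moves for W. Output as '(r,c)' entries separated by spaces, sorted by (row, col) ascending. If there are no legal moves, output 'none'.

Answer: (0,0) (0,5) (1,1) (1,2) (1,5) (2,5) (3,1) (3,5)

Derivation:
(0,0): flips 1 -> legal
(0,1): no bracket -> illegal
(0,5): flips 3 -> legal
(1,1): flips 1 -> legal
(1,2): flips 1 -> legal
(1,5): flips 2 -> legal
(2,5): flips 5 -> legal
(3,0): no bracket -> illegal
(3,1): flips 1 -> legal
(3,4): no bracket -> illegal
(3,5): flips 1 -> legal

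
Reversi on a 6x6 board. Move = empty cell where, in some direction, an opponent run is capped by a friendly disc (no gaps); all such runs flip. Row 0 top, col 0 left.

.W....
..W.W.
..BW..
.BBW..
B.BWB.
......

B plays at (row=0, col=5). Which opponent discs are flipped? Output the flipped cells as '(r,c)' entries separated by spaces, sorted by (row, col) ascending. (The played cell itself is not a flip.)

Answer: (1,4) (2,3)

Derivation:
Dir NW: edge -> no flip
Dir N: edge -> no flip
Dir NE: edge -> no flip
Dir W: first cell '.' (not opp) -> no flip
Dir E: edge -> no flip
Dir SW: opp run (1,4) (2,3) capped by B -> flip
Dir S: first cell '.' (not opp) -> no flip
Dir SE: edge -> no flip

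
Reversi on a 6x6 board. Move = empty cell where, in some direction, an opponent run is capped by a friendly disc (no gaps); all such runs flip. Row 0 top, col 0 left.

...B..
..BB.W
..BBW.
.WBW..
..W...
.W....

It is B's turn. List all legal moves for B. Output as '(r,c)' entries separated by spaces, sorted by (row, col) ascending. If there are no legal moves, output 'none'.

(0,4): no bracket -> illegal
(0,5): no bracket -> illegal
(1,4): no bracket -> illegal
(2,0): no bracket -> illegal
(2,1): no bracket -> illegal
(2,5): flips 1 -> legal
(3,0): flips 1 -> legal
(3,4): flips 1 -> legal
(3,5): flips 1 -> legal
(4,0): flips 1 -> legal
(4,1): no bracket -> illegal
(4,3): flips 1 -> legal
(4,4): flips 1 -> legal
(5,0): no bracket -> illegal
(5,2): flips 1 -> legal
(5,3): no bracket -> illegal

Answer: (2,5) (3,0) (3,4) (3,5) (4,0) (4,3) (4,4) (5,2)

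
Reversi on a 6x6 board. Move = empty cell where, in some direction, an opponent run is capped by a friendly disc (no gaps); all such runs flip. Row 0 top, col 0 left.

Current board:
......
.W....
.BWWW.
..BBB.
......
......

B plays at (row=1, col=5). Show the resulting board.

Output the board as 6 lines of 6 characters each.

Answer: ......
.W...B
.BWWB.
..BBB.
......
......

Derivation:
Place B at (1,5); scan 8 dirs for brackets.
Dir NW: first cell '.' (not opp) -> no flip
Dir N: first cell '.' (not opp) -> no flip
Dir NE: edge -> no flip
Dir W: first cell '.' (not opp) -> no flip
Dir E: edge -> no flip
Dir SW: opp run (2,4) capped by B -> flip
Dir S: first cell '.' (not opp) -> no flip
Dir SE: edge -> no flip
All flips: (2,4)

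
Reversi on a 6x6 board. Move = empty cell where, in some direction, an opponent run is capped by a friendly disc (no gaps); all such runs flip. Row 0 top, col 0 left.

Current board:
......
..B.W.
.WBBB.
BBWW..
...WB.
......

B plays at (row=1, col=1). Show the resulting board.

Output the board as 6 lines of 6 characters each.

Place B at (1,1); scan 8 dirs for brackets.
Dir NW: first cell '.' (not opp) -> no flip
Dir N: first cell '.' (not opp) -> no flip
Dir NE: first cell '.' (not opp) -> no flip
Dir W: first cell '.' (not opp) -> no flip
Dir E: first cell 'B' (not opp) -> no flip
Dir SW: first cell '.' (not opp) -> no flip
Dir S: opp run (2,1) capped by B -> flip
Dir SE: first cell 'B' (not opp) -> no flip
All flips: (2,1)

Answer: ......
.BB.W.
.BBBB.
BBWW..
...WB.
......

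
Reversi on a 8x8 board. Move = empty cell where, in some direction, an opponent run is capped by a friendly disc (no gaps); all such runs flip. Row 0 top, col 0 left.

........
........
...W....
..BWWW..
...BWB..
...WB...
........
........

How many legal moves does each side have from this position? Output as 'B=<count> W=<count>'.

Answer: B=8 W=8

Derivation:
-- B to move --
(1,2): flips 2 -> legal
(1,3): flips 2 -> legal
(1,4): flips 1 -> legal
(2,2): no bracket -> illegal
(2,4): flips 2 -> legal
(2,5): flips 2 -> legal
(2,6): no bracket -> illegal
(3,6): flips 3 -> legal
(4,2): no bracket -> illegal
(4,6): no bracket -> illegal
(5,2): flips 1 -> legal
(5,5): no bracket -> illegal
(6,2): no bracket -> illegal
(6,3): flips 1 -> legal
(6,4): no bracket -> illegal
B mobility = 8
-- W to move --
(2,1): no bracket -> illegal
(2,2): no bracket -> illegal
(3,1): flips 1 -> legal
(3,6): no bracket -> illegal
(4,1): flips 1 -> legal
(4,2): flips 1 -> legal
(4,6): flips 1 -> legal
(5,2): flips 1 -> legal
(5,5): flips 2 -> legal
(5,6): flips 1 -> legal
(6,3): no bracket -> illegal
(6,4): flips 1 -> legal
(6,5): no bracket -> illegal
W mobility = 8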